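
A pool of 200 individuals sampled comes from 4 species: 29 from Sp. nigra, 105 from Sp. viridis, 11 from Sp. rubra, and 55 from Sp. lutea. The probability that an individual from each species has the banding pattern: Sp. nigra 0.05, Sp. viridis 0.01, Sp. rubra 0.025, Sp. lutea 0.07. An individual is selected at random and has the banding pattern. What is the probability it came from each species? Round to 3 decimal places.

Sp. nigra 0.219, Sp. viridis 0.158, Sp. rubra 0.042, Sp. lutea 0.581

By Bayes' rule, posterior ∝ prior × likelihood:
  Sp. nigra: 0.145 × 0.05 = 0.00725
  Sp. viridis: 0.525 × 0.01 = 0.00525
  Sp. rubra: 0.055 × 0.025 = 0.001375
  Sp. lutea: 0.275 × 0.07 = 0.01925
Total = 0.033125.
P(Sp. nigra | banded) = 0.00725/0.033125 ≈ 0.219
P(Sp. viridis | banded) = 0.00525/0.033125 ≈ 0.158
P(Sp. rubra | banded) = 0.001375/0.033125 ≈ 0.042
P(Sp. lutea | banded) = 0.01925/0.033125 ≈ 0.581
(Check: 0.219+0.158+0.042+0.581 = 1.000.)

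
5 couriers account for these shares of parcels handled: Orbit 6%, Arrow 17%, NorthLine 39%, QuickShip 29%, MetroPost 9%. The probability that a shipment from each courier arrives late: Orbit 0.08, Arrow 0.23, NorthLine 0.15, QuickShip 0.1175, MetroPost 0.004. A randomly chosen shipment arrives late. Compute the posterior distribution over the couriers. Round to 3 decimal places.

Compute prior × likelihood for every hypothesis:
  Orbit: 0.06 × 0.08 = 0.0048
  Arrow: 0.17 × 0.23 = 0.0391
  NorthLine: 0.39 × 0.15 = 0.0585
  QuickShip: 0.29 × 0.1175 = 0.034075
  MetroPost: 0.09 × 0.004 = 0.00036
Total = 0.136835.
P(Orbit | late) = 0.0048/0.136835 ≈ 0.035
P(Arrow | late) = 0.0391/0.136835 ≈ 0.286
P(NorthLine | late) = 0.0585/0.136835 ≈ 0.428
P(QuickShip | late) = 0.034075/0.136835 ≈ 0.249
P(MetroPost | late) = 0.00036/0.136835 ≈ 0.003

Orbit 0.035, Arrow 0.286, NorthLine 0.428, QuickShip 0.249, MetroPost 0.003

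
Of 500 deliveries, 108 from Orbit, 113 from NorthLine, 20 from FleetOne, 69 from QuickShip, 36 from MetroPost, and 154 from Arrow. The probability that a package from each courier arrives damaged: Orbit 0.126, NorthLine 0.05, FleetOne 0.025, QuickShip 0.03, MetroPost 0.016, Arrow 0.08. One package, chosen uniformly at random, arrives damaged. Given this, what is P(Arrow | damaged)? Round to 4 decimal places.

0.3548

Compute prior × likelihood for every hypothesis:
  Orbit: 0.216 × 0.126 = 0.027216
  NorthLine: 0.226 × 0.05 = 0.0113
  FleetOne: 0.04 × 0.025 = 0.001
  QuickShip: 0.138 × 0.03 = 0.00414
  MetroPost: 0.072 × 0.016 = 0.001152
  Arrow: 0.308 × 0.08 = 0.02464
Total = 0.069448.
P(Arrow | evidence) = 0.02464 / 0.069448 ≈ 0.3548.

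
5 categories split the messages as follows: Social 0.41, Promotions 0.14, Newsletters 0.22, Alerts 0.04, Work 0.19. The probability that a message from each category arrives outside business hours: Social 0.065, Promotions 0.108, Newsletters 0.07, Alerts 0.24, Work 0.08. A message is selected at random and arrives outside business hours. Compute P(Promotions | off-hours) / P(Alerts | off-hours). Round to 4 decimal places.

1.5750

Prior × likelihood for each hypothesis:
  Social: 0.41 × 0.065 = 0.02665
  Promotions: 0.14 × 0.108 = 0.01512
  Newsletters: 0.22 × 0.07 = 0.0154
  Alerts: 0.04 × 0.24 = 0.0096
  Work: 0.19 × 0.08 = 0.0152
Sum = 0.08197.
The ratio is 0.01512 / 0.0096 (the normalizer cancels) = 1.5750.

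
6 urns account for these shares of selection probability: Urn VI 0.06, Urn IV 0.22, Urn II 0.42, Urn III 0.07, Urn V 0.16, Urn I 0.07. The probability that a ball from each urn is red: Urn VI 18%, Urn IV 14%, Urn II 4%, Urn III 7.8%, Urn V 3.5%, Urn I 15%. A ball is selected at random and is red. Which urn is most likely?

Prior × likelihood for each hypothesis:
  Urn VI: 0.06 × 0.18 = 0.0108
  Urn IV: 0.22 × 0.14 = 0.0308
  Urn II: 0.42 × 0.04 = 0.0168
  Urn III: 0.07 × 0.078 = 0.00546
  Urn V: 0.16 × 0.035 = 0.0056
  Urn I: 0.07 × 0.15 = 0.0105
Total = 0.07996.
Largest term belongs to Urn IV, so Urn IV is most probable.

Urn IV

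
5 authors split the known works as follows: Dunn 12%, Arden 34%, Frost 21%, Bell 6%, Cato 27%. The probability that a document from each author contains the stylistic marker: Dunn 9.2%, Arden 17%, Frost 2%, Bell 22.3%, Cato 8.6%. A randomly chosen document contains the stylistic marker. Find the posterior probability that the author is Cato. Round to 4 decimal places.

Compute prior × likelihood for every hypothesis:
  Dunn: 0.12 × 0.092 = 0.01104
  Arden: 0.34 × 0.17 = 0.0578
  Frost: 0.21 × 0.02 = 0.0042
  Bell: 0.06 × 0.223 = 0.01338
  Cato: 0.27 × 0.086 = 0.02322
Normalizing constant = 0.10964.
P(Cato | evidence) = 0.02322 / 0.10964 ≈ 0.2118.

0.2118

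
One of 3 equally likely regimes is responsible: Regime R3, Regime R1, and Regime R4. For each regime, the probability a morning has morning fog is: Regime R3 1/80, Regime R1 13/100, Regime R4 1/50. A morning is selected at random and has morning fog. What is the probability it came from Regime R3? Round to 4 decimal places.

Since the prior is uniform, the posterior is proportional to the likelihood:
  Regime R3: 0.0125
  Regime R1: 0.13
  Regime R4: 0.02
Total = 0.1625.
P(Regime R3 | evidence) = 0.0125 / 0.1625 ≈ 0.0769.

0.0769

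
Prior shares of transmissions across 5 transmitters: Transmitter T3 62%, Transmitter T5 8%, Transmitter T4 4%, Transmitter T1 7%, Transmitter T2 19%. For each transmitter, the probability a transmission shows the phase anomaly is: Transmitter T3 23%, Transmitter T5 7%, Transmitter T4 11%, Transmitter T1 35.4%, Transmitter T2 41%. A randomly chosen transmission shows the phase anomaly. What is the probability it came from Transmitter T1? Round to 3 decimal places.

0.097

By Bayes' rule, posterior ∝ prior × likelihood:
  Transmitter T3: 0.62 × 0.23 = 0.1426
  Transmitter T5: 0.08 × 0.07 = 0.0056
  Transmitter T4: 0.04 × 0.11 = 0.0044
  Transmitter T1: 0.07 × 0.354 = 0.02478
  Transmitter T2: 0.19 × 0.41 = 0.0779
Total = 0.25528.
P(Transmitter T1 | evidence) = 0.02478 / 0.25528 ≈ 0.097.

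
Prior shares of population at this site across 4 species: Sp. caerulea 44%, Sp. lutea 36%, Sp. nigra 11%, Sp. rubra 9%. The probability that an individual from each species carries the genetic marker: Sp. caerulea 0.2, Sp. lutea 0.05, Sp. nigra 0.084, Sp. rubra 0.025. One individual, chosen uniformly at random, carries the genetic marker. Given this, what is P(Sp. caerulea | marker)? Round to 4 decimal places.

0.7490

By Bayes' rule, posterior ∝ prior × likelihood:
  Sp. caerulea: 0.44 × 0.2 = 0.088
  Sp. lutea: 0.36 × 0.05 = 0.018
  Sp. nigra: 0.11 × 0.084 = 0.00924
  Sp. rubra: 0.09 × 0.025 = 0.00225
Normalizing constant = 0.11749.
P(Sp. caerulea | evidence) = 0.088 / 0.11749 ≈ 0.7490.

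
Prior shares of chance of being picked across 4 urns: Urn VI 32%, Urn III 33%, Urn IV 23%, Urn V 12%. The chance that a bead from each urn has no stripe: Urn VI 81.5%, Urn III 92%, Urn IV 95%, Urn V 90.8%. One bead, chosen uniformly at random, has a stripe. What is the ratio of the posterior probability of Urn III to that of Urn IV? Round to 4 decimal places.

2.2957

Taking complements, P(striped | each) = Urn VI 0.185, Urn III 0.08, Urn IV 0.05, Urn V 0.092.
Unnormalized posteriors (prior × likelihood):
  Urn VI: 0.32 × 0.185 = 0.0592
  Urn III: 0.33 × 0.08 = 0.0264
  Urn IV: 0.23 × 0.05 = 0.0115
  Urn V: 0.12 × 0.092 = 0.01104
Total = 0.10814.
The ratio is 0.0264 / 0.0115 (the normalizer cancels) = 2.2957.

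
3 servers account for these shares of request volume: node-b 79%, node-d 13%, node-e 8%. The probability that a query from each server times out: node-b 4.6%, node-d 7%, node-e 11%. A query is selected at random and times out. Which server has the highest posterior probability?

node-b

Prior × likelihood for each hypothesis:
  node-b: 0.79 × 0.046 = 0.03634
  node-d: 0.13 × 0.07 = 0.0091
  node-e: 0.08 × 0.11 = 0.0088
Normalizing constant = 0.05424.
Largest term belongs to node-b, so node-b is most probable.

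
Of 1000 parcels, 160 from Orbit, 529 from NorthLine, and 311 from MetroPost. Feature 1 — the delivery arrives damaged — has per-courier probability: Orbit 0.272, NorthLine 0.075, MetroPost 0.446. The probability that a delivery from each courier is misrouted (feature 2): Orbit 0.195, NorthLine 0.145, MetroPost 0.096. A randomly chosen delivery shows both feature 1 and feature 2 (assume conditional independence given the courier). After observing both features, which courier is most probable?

MetroPost

Compute prior × likelihood for every hypothesis:
  Orbit: 0.16 × 0.272 × 0.195 = 0.0084864
  NorthLine: 0.529 × 0.075 × 0.145 = 0.005752875
  MetroPost: 0.311 × 0.446 × 0.096 = 0.013315776
Total = 0.027555051.
Largest term belongs to MetroPost, so MetroPost is most probable.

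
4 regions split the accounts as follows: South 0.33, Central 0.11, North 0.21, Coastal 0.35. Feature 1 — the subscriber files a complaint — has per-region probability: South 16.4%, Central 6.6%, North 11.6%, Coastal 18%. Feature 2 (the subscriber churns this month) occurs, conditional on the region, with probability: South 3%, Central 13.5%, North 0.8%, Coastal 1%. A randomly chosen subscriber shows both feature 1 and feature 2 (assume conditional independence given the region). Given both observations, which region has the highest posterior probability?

South

Compute prior × likelihood for every hypothesis:
  South: 0.33 × 0.164 × 0.03 = 0.0016236
  Central: 0.11 × 0.066 × 0.135 = 0.0009801
  North: 0.21 × 0.116 × 0.008 = 0.00019488
  Coastal: 0.35 × 0.18 × 0.01 = 0.00063
Sum = 0.00342858.
Largest term belongs to South, so South is most probable.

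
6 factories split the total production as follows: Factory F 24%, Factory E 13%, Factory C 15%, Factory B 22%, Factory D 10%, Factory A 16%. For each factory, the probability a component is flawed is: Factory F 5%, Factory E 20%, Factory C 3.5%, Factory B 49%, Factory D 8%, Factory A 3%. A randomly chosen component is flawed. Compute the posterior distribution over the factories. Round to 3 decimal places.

By Bayes' rule, posterior ∝ prior × likelihood:
  Factory F: 0.24 × 0.05 = 0.012
  Factory E: 0.13 × 0.2 = 0.026
  Factory C: 0.15 × 0.035 = 0.00525
  Factory B: 0.22 × 0.49 = 0.1078
  Factory D: 0.1 × 0.08 = 0.008
  Factory A: 0.16 × 0.03 = 0.0048
Total = 0.16385.
P(Factory F | flawed) = 0.012/0.16385 ≈ 0.073
P(Factory E | flawed) = 0.026/0.16385 ≈ 0.159
P(Factory C | flawed) = 0.00525/0.16385 ≈ 0.032
P(Factory B | flawed) = 0.1078/0.16385 ≈ 0.658
P(Factory D | flawed) = 0.008/0.16385 ≈ 0.049
P(Factory A | flawed) = 0.0048/0.16385 ≈ 0.029

Factory F 0.073, Factory E 0.159, Factory C 0.032, Factory B 0.658, Factory D 0.049, Factory A 0.029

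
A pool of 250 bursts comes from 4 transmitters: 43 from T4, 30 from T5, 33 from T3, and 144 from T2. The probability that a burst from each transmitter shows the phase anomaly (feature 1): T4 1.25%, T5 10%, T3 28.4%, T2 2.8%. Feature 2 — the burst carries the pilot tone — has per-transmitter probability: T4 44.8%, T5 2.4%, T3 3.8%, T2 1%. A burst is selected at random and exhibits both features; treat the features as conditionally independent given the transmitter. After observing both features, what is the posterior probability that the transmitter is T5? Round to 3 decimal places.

0.102

Compute prior × likelihood for every hypothesis:
  T4: 0.172 × 0.0125 × 0.448 = 0.0009632
  T5: 0.12 × 0.1 × 0.024 = 0.000288
  T3: 0.132 × 0.284 × 0.038 = 0.001424544
  T2: 0.576 × 0.028 × 0.01 = 0.00016128
Normalizing constant = 0.002837024.
P(T5 | evidence) = 0.000288 / 0.002837024 ≈ 0.102.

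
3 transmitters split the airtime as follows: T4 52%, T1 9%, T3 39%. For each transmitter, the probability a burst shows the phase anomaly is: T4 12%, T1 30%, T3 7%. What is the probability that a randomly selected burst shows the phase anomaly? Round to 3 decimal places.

Unnormalized posteriors (prior × likelihood):
  T4: 0.52 × 0.12 = 0.0624
  T1: 0.09 × 0.3 = 0.027
  T3: 0.39 × 0.07 = 0.0273
P(anomaly) = 0.0624 + 0.027 + 0.0273 = 0.1167 → 0.117.

0.117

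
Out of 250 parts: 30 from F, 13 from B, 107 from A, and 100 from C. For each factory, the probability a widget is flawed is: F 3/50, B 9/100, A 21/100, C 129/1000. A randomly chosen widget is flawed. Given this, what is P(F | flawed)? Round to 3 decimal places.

0.047

By Bayes' rule, posterior ∝ prior × likelihood:
  F: 0.12 × 0.06 = 0.0072
  B: 0.052 × 0.09 = 0.00468
  A: 0.428 × 0.21 = 0.08988
  C: 0.4 × 0.129 = 0.0516
Sum = 0.15336.
P(F | evidence) = 0.0072 / 0.15336 ≈ 0.047.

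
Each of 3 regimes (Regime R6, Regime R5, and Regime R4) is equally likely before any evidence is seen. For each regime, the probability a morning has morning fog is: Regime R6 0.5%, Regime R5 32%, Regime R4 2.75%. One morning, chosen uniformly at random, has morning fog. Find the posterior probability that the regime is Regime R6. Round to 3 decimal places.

0.014

With a uniform prior (1/3 each), posterior ∝ likelihood:
  Regime R6: 0.005
  Regime R5: 0.32
  Regime R4: 0.0275
Total = 0.3525.
P(Regime R6 | evidence) = 0.005 / 0.3525 ≈ 0.014.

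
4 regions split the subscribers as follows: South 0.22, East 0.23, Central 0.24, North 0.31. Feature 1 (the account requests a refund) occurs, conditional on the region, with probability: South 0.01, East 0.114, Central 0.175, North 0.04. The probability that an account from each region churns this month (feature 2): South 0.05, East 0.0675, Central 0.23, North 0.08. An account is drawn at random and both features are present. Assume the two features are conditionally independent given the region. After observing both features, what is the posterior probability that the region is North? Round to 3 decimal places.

0.079

Unnormalized posteriors (prior × likelihood):
  South: 0.22 × 0.01 × 0.05 = 0.00011
  East: 0.23 × 0.114 × 0.0675 = 0.00176985
  Central: 0.24 × 0.175 × 0.23 = 0.00966
  North: 0.31 × 0.04 × 0.08 = 0.000992
Sum = 0.01253185.
P(North | evidence) = 0.000992 / 0.01253185 ≈ 0.079.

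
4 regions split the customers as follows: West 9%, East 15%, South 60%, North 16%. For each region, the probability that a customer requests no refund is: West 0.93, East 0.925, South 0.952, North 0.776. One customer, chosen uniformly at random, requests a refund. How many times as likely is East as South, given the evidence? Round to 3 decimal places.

Taking complements, P(refund | each) = West 0.07, East 0.075, South 0.048, North 0.224.
Unnormalized posteriors (prior × likelihood):
  West: 0.09 × 0.07 = 0.0063
  East: 0.15 × 0.075 = 0.01125
  South: 0.6 × 0.048 = 0.0288
  North: 0.16 × 0.224 = 0.03584
Sum = 0.08219.
The ratio is 0.01125 / 0.0288 (the normalizer cancels) = 0.391.

0.391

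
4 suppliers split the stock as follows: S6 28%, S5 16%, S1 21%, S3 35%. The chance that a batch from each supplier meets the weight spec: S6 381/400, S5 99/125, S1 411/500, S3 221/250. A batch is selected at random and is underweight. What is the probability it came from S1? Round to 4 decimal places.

Taking complements, P(underweight | each) = S6 0.0475, S5 0.208, S1 0.178, S3 0.116.
Compute prior × likelihood for every hypothesis:
  S6: 0.28 × 0.0475 = 0.0133
  S5: 0.16 × 0.208 = 0.03328
  S1: 0.21 × 0.178 = 0.03738
  S3: 0.35 × 0.116 = 0.0406
Sum = 0.12456.
P(S1 | evidence) = 0.03738 / 0.12456 ≈ 0.3001.

0.3001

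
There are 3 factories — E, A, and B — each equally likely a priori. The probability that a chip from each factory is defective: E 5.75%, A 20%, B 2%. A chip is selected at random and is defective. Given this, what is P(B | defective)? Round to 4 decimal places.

0.0721

Since the prior is uniform, the posterior is proportional to the likelihood:
  E: 0.0575
  A: 0.2
  B: 0.02
Normalizing constant = 0.2775.
P(B | evidence) = 0.02 / 0.2775 ≈ 0.0721.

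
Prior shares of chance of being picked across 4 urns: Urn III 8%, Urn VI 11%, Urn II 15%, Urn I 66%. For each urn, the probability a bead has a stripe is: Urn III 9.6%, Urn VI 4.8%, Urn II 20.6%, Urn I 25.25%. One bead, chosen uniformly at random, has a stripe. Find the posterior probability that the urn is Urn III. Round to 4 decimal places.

Unnormalized posteriors (prior × likelihood):
  Urn III: 0.08 × 0.096 = 0.00768
  Urn VI: 0.11 × 0.048 = 0.00528
  Urn II: 0.15 × 0.206 = 0.0309
  Urn I: 0.66 × 0.2525 = 0.16665
Normalizing constant = 0.21051.
P(Urn III | evidence) = 0.00768 / 0.21051 ≈ 0.0365.

0.0365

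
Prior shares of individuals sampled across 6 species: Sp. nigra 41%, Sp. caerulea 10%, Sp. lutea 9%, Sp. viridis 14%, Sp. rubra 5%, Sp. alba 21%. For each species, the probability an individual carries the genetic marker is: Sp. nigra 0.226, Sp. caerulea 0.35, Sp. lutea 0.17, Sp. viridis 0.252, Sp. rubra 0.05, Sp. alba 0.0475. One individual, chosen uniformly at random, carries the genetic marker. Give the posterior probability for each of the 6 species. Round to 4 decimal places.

By Bayes' rule, posterior ∝ prior × likelihood:
  Sp. nigra: 0.41 × 0.226 = 0.09266
  Sp. caerulea: 0.1 × 0.35 = 0.035
  Sp. lutea: 0.09 × 0.17 = 0.0153
  Sp. viridis: 0.14 × 0.252 = 0.03528
  Sp. rubra: 0.05 × 0.05 = 0.0025
  Sp. alba: 0.21 × 0.0475 = 0.009975
Total = 0.190715.
P(Sp. nigra | marker) = 0.09266/0.190715 ≈ 0.4859
P(Sp. caerulea | marker) = 0.035/0.190715 ≈ 0.1835
P(Sp. lutea | marker) = 0.0153/0.190715 ≈ 0.0802
P(Sp. viridis | marker) = 0.03528/0.190715 ≈ 0.1850
P(Sp. rubra | marker) = 0.0025/0.190715 ≈ 0.0131
P(Sp. alba | marker) = 0.009975/0.190715 ≈ 0.0523

Sp. nigra 0.4859, Sp. caerulea 0.1835, Sp. lutea 0.0802, Sp. viridis 0.1850, Sp. rubra 0.0131, Sp. alba 0.0523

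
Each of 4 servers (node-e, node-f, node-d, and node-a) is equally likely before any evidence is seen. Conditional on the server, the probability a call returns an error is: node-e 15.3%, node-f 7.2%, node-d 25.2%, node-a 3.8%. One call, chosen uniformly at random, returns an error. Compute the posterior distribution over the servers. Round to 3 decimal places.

node-e 0.297, node-f 0.140, node-d 0.489, node-a 0.074

With a uniform prior (1/4 each), posterior ∝ likelihood:
  node-e: 0.153
  node-f: 0.072
  node-d: 0.252
  node-a: 0.038
Normalizing constant = 0.515.
P(node-e | error) = 0.153/0.515 ≈ 0.297
P(node-f | error) = 0.072/0.515 ≈ 0.140
P(node-d | error) = 0.252/0.515 ≈ 0.489
P(node-a | error) = 0.038/0.515 ≈ 0.074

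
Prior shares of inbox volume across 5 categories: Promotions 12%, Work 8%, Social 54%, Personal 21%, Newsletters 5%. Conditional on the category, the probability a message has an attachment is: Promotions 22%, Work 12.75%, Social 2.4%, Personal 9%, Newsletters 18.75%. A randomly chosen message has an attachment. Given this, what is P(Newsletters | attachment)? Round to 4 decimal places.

0.1204

By Bayes' rule, posterior ∝ prior × likelihood:
  Promotions: 0.12 × 0.22 = 0.0264
  Work: 0.08 × 0.1275 = 0.0102
  Social: 0.54 × 0.024 = 0.01296
  Personal: 0.21 × 0.09 = 0.0189
  Newsletters: 0.05 × 0.1875 = 0.009375
Total = 0.077835.
P(Newsletters | evidence) = 0.009375 / 0.077835 ≈ 0.1204.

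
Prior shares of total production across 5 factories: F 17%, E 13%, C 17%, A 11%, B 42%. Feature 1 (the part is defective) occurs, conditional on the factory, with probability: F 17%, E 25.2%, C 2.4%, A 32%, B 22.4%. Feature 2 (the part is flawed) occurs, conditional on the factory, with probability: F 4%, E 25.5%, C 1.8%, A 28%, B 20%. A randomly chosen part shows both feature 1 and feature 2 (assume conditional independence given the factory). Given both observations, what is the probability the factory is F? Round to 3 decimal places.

0.030

Prior × likelihood for each hypothesis:
  F: 0.17 × 0.17 × 0.04 = 0.001156
  E: 0.13 × 0.252 × 0.255 = 0.0083538
  C: 0.17 × 0.024 × 0.018 = 0.00007344
  A: 0.11 × 0.32 × 0.28 = 0.009856
  B: 0.42 × 0.224 × 0.2 = 0.018816
Sum = 0.03825524.
P(F | evidence) = 0.001156 / 0.03825524 ≈ 0.030.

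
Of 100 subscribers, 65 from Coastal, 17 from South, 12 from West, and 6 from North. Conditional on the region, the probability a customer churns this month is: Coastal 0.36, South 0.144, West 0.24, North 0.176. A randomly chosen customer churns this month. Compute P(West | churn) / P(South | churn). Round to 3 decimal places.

Unnormalized posteriors (prior × likelihood):
  Coastal: 0.65 × 0.36 = 0.234
  South: 0.17 × 0.144 = 0.02448
  West: 0.12 × 0.24 = 0.0288
  North: 0.06 × 0.176 = 0.01056
Normalizing constant = 0.29784.
The ratio is 0.0288 / 0.02448 (the normalizer cancels) = 1.176.

1.176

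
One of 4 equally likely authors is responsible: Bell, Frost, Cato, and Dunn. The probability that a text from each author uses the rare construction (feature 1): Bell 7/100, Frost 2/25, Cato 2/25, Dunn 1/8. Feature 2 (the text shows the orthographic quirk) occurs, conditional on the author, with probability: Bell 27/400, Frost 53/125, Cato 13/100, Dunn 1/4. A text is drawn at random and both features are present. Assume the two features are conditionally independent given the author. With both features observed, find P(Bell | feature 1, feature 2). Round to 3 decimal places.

0.059

With a uniform prior (1/4 each), posterior ∝ likelihood:
  Bell: 0.07 × 0.0675 = 0.004725
  Frost: 0.08 × 0.424 = 0.03392
  Cato: 0.08 × 0.13 = 0.0104
  Dunn: 0.125 × 0.25 = 0.03125
Normalizing constant = 0.080295.
P(Bell | evidence) = 0.004725 / 0.080295 ≈ 0.059.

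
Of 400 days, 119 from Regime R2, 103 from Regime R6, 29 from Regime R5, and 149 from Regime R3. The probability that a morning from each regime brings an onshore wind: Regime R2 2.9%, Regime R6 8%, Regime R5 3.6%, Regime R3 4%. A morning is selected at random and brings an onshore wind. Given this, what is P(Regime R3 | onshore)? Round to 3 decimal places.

0.319

Unnormalized posteriors (prior × likelihood):
  Regime R2: 0.2975 × 0.029 = 0.0086275
  Regime R6: 0.2575 × 0.08 = 0.0206
  Regime R5: 0.0725 × 0.036 = 0.00261
  Regime R3: 0.3725 × 0.04 = 0.0149
Total = 0.0467375.
P(Regime R3 | evidence) = 0.0149 / 0.0467375 ≈ 0.319.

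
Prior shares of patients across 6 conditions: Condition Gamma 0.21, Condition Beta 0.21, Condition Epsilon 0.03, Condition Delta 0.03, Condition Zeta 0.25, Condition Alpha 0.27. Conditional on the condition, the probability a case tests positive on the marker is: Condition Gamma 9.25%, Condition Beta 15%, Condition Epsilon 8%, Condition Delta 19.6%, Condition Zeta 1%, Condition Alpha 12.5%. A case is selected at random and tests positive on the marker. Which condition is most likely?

Condition Alpha

Unnormalized posteriors (prior × likelihood):
  Condition Gamma: 0.21 × 0.0925 = 0.019425
  Condition Beta: 0.21 × 0.15 = 0.0315
  Condition Epsilon: 0.03 × 0.08 = 0.0024
  Condition Delta: 0.03 × 0.196 = 0.00588
  Condition Zeta: 0.25 × 0.01 = 0.0025
  Condition Alpha: 0.27 × 0.125 = 0.03375
Total = 0.095455.
Largest term belongs to Condition Alpha, so Condition Alpha is most probable.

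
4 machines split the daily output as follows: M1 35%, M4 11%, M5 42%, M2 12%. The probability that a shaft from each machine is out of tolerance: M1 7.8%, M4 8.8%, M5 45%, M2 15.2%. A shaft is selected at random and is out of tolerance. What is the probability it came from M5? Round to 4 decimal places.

0.7739

Compute prior × likelihood for every hypothesis:
  M1: 0.35 × 0.078 = 0.0273
  M4: 0.11 × 0.088 = 0.00968
  M5: 0.42 × 0.45 = 0.189
  M2: 0.12 × 0.152 = 0.01824
Sum = 0.24422.
P(M5 | evidence) = 0.189 / 0.24422 ≈ 0.7739.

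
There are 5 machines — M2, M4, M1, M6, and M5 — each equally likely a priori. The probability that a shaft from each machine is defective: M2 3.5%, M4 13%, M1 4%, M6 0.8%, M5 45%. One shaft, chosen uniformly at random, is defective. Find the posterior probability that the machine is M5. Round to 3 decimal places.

With a uniform prior (1/5 each), posterior ∝ likelihood:
  M2: 0.035
  M4: 0.13
  M1: 0.04
  M6: 0.008
  M5: 0.45
Sum = 0.663.
P(M5 | evidence) = 0.45 / 0.663 ≈ 0.679.

0.679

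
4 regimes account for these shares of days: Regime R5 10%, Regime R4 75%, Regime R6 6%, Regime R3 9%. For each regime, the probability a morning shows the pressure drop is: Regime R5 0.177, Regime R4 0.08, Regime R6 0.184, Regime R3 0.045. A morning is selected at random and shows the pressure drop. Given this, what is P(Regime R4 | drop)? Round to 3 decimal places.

0.647

Prior × likelihood for each hypothesis:
  Regime R5: 0.1 × 0.177 = 0.0177
  Regime R4: 0.75 × 0.08 = 0.06
  Regime R6: 0.06 × 0.184 = 0.01104
  Regime R3: 0.09 × 0.045 = 0.00405
Sum = 0.09279.
P(Regime R4 | evidence) = 0.06 / 0.09279 ≈ 0.647.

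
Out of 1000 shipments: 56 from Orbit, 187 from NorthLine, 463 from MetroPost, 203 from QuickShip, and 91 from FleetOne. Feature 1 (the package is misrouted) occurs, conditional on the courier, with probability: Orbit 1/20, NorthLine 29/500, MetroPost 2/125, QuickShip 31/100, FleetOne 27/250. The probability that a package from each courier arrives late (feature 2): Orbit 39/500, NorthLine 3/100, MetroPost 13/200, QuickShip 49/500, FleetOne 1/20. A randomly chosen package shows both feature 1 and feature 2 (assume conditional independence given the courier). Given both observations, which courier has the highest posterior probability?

By Bayes' rule, posterior ∝ prior × likelihood:
  Orbit: 0.056 × 0.05 × 0.078 = 0.0002184
  NorthLine: 0.187 × 0.058 × 0.03 = 0.00032538
  MetroPost: 0.463 × 0.016 × 0.065 = 0.00048152
  QuickShip: 0.203 × 0.31 × 0.098 = 0.00616714
  FleetOne: 0.091 × 0.108 × 0.05 = 0.0004914
Total = 0.00768384.
Largest term belongs to QuickShip, so QuickShip is most probable.

QuickShip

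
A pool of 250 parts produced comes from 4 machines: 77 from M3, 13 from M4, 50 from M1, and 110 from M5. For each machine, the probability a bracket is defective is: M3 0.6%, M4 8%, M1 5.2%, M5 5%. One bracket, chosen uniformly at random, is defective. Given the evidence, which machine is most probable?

By Bayes' rule, posterior ∝ prior × likelihood:
  M3: 0.308 × 0.006 = 0.001848
  M4: 0.052 × 0.08 = 0.00416
  M1: 0.2 × 0.052 = 0.0104
  M5: 0.44 × 0.05 = 0.022
Sum = 0.038408.
Largest term belongs to M5, so M5 is most probable.

M5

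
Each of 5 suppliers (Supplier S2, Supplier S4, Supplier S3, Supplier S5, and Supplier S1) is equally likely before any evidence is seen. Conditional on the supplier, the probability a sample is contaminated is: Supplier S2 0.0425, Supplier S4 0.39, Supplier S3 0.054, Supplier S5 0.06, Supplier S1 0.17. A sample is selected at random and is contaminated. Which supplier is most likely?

Supplier S4

With a uniform prior (1/5 each), posterior ∝ likelihood:
  Supplier S2: 0.0425
  Supplier S4: 0.39
  Supplier S3: 0.054
  Supplier S5: 0.06
  Supplier S1: 0.17
Total = 0.7165.
Largest term belongs to Supplier S4, so Supplier S4 is most probable.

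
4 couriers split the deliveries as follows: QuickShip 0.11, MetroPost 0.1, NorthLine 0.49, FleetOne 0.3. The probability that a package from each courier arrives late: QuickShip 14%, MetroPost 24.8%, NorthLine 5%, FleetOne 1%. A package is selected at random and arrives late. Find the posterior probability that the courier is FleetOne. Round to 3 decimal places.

0.044

Compute prior × likelihood for every hypothesis:
  QuickShip: 0.11 × 0.14 = 0.0154
  MetroPost: 0.1 × 0.248 = 0.0248
  NorthLine: 0.49 × 0.05 = 0.0245
  FleetOne: 0.3 × 0.01 = 0.003
Total = 0.0677.
P(FleetOne | evidence) = 0.003 / 0.0677 ≈ 0.044.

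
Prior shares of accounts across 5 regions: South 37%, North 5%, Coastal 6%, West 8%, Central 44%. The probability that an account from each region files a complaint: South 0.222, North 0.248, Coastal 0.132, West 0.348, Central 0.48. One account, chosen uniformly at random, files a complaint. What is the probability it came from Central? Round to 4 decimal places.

0.6184

Unnormalized posteriors (prior × likelihood):
  South: 0.37 × 0.222 = 0.08214
  North: 0.05 × 0.248 = 0.0124
  Coastal: 0.06 × 0.132 = 0.00792
  West: 0.08 × 0.348 = 0.02784
  Central: 0.44 × 0.48 = 0.2112
Sum = 0.3415.
P(Central | evidence) = 0.2112 / 0.3415 ≈ 0.6184.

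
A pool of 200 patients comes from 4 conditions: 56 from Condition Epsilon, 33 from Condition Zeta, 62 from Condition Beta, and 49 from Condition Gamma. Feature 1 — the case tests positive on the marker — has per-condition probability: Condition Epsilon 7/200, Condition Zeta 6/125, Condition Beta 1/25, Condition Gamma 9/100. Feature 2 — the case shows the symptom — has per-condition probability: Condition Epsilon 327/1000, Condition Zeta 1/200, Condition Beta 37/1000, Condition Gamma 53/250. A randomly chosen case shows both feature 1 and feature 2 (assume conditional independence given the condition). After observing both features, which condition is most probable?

Condition Gamma

By Bayes' rule, posterior ∝ prior × likelihood:
  Condition Epsilon: 0.28 × 0.035 × 0.327 = 0.0032046
  Condition Zeta: 0.165 × 0.048 × 0.005 = 0.0000396
  Condition Beta: 0.31 × 0.04 × 0.037 = 0.0004588
  Condition Gamma: 0.245 × 0.09 × 0.212 = 0.0046746
Total = 0.0083776.
Largest term belongs to Condition Gamma, so Condition Gamma is most probable.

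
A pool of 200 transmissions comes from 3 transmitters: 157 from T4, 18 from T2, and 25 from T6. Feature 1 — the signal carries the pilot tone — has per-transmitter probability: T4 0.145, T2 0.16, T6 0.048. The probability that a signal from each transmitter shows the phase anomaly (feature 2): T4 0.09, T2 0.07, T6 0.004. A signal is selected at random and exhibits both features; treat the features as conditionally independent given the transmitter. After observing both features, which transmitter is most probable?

Prior × likelihood for each hypothesis:
  T4: 0.785 × 0.145 × 0.09 = 0.01024425
  T2: 0.09 × 0.16 × 0.07 = 0.001008
  T6: 0.125 × 0.048 × 0.004 = 0.000024
Normalizing constant = 0.01127625.
Largest term belongs to T4, so T4 is most probable.

T4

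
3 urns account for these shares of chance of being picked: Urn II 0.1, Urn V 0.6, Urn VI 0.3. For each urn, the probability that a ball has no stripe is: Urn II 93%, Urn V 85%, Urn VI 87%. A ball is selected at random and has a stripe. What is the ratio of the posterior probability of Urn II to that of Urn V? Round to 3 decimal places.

0.078

Taking complements, P(striped | each) = Urn II 0.07, Urn V 0.15, Urn VI 0.13.
Compute prior × likelihood for every hypothesis:
  Urn II: 0.1 × 0.07 = 0.007
  Urn V: 0.6 × 0.15 = 0.09
  Urn VI: 0.3 × 0.13 = 0.039
Sum = 0.136.
The ratio is 0.007 / 0.09 (the normalizer cancels) = 0.078.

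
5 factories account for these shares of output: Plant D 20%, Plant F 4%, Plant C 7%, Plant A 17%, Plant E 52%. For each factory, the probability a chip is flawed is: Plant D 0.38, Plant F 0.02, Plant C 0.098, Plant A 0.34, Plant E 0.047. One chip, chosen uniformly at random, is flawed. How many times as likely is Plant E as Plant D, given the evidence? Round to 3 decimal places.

0.322

By Bayes' rule, posterior ∝ prior × likelihood:
  Plant D: 0.2 × 0.38 = 0.076
  Plant F: 0.04 × 0.02 = 0.0008
  Plant C: 0.07 × 0.098 = 0.00686
  Plant A: 0.17 × 0.34 = 0.0578
  Plant E: 0.52 × 0.047 = 0.02444
Total = 0.1659.
The ratio is 0.02444 / 0.076 (the normalizer cancels) = 0.322.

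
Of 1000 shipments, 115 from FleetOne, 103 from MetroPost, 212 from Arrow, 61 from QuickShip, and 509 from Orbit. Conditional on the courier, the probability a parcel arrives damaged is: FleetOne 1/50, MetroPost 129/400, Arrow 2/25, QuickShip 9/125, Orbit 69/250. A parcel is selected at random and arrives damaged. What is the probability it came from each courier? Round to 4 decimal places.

FleetOne 0.0117, MetroPost 0.1683, Arrow 0.0859, QuickShip 0.0223, Orbit 0.7118

Unnormalized posteriors (prior × likelihood):
  FleetOne: 0.115 × 0.02 = 0.0023
  MetroPost: 0.103 × 0.3225 = 0.0332175
  Arrow: 0.212 × 0.08 = 0.01696
  QuickShip: 0.061 × 0.072 = 0.004392
  Orbit: 0.509 × 0.276 = 0.140484
Sum = 0.1973535.
P(FleetOne | damaged) = 0.0023/0.1973535 ≈ 0.0117
P(MetroPost | damaged) = 0.0332175/0.1973535 ≈ 0.1683
P(Arrow | damaged) = 0.01696/0.1973535 ≈ 0.0859
P(QuickShip | damaged) = 0.004392/0.1973535 ≈ 0.0223
P(Orbit | damaged) = 0.140484/0.1973535 ≈ 0.7118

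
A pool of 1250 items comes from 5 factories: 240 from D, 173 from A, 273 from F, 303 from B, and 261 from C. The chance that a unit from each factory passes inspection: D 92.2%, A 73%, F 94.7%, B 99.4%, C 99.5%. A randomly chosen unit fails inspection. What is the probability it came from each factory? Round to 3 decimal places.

Taking complements, P(nonconforming | each) = D 0.078, A 0.27, F 0.053, B 0.006, C 0.005.
Unnormalized posteriors (prior × likelihood):
  D: 0.192 × 0.078 = 0.014976
  A: 0.1384 × 0.27 = 0.037368
  F: 0.2184 × 0.053 = 0.0115752
  B: 0.2424 × 0.006 = 0.0014544
  C: 0.2088 × 0.005 = 0.001044
Sum = 0.0664176.
P(D | nonconforming) = 0.014976/0.0664176 ≈ 0.225
P(A | nonconforming) = 0.037368/0.0664176 ≈ 0.563
P(F | nonconforming) = 0.0115752/0.0664176 ≈ 0.174
P(B | nonconforming) = 0.0014544/0.0664176 ≈ 0.022
P(C | nonconforming) = 0.001044/0.0664176 ≈ 0.016

D 0.225, A 0.563, F 0.174, B 0.022, C 0.016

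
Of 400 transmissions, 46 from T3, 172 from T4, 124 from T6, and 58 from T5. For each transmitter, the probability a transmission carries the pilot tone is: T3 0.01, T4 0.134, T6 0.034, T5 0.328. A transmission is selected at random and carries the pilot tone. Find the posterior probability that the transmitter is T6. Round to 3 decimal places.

0.090

Compute prior × likelihood for every hypothesis:
  T3: 0.115 × 0.01 = 0.00115
  T4: 0.43 × 0.134 = 0.05762
  T6: 0.31 × 0.034 = 0.01054
  T5: 0.145 × 0.328 = 0.04756
Total = 0.11687.
P(T6 | evidence) = 0.01054 / 0.11687 ≈ 0.090.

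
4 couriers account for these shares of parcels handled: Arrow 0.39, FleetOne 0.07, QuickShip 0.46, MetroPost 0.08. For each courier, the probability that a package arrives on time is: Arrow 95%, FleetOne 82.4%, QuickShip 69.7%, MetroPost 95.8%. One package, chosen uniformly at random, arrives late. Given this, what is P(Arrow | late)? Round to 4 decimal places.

Taking complements, P(late | each) = Arrow 0.05, FleetOne 0.176, QuickShip 0.303, MetroPost 0.042.
Unnormalized posteriors (prior × likelihood):
  Arrow: 0.39 × 0.05 = 0.0195
  FleetOne: 0.07 × 0.176 = 0.01232
  QuickShip: 0.46 × 0.303 = 0.13938
  MetroPost: 0.08 × 0.042 = 0.00336
Sum = 0.17456.
P(Arrow | evidence) = 0.0195 / 0.17456 ≈ 0.1117.

0.1117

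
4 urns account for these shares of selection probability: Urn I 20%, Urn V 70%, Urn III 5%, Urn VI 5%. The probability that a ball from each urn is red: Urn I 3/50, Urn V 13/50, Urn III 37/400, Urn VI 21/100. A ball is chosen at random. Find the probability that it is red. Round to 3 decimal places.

0.209

Unnormalized posteriors (prior × likelihood):
  Urn I: 0.2 × 0.06 = 0.012
  Urn V: 0.7 × 0.26 = 0.182
  Urn III: 0.05 × 0.0925 = 0.004625
  Urn VI: 0.05 × 0.21 = 0.0105
P(red) = 0.012 + 0.182 + 0.004625 + 0.0105 = 0.209125 → 0.209.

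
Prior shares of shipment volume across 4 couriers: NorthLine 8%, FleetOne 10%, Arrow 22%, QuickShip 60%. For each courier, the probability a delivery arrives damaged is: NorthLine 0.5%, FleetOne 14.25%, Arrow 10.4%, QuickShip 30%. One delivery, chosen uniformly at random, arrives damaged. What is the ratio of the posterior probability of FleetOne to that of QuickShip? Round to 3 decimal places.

Compute prior × likelihood for every hypothesis:
  NorthLine: 0.08 × 0.005 = 0.0004
  FleetOne: 0.1 × 0.1425 = 0.01425
  Arrow: 0.22 × 0.104 = 0.02288
  QuickShip: 0.6 × 0.3 = 0.18
Sum = 0.21753.
The ratio is 0.01425 / 0.18 (the normalizer cancels) = 0.079.

0.079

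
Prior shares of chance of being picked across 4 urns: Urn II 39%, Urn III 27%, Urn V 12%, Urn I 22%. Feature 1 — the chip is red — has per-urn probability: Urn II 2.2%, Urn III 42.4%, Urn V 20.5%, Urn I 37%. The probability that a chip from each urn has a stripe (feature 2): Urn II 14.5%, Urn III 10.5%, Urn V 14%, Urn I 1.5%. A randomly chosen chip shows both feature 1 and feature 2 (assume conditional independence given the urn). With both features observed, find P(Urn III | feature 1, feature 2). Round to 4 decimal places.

Unnormalized posteriors (prior × likelihood):
  Urn II: 0.39 × 0.022 × 0.145 = 0.0012441
  Urn III: 0.27 × 0.424 × 0.105 = 0.0120204
  Urn V: 0.12 × 0.205 × 0.14 = 0.003444
  Urn I: 0.22 × 0.37 × 0.015 = 0.001221
Total = 0.0179295.
P(Urn III | evidence) = 0.0120204 / 0.0179295 ≈ 0.6704.

0.6704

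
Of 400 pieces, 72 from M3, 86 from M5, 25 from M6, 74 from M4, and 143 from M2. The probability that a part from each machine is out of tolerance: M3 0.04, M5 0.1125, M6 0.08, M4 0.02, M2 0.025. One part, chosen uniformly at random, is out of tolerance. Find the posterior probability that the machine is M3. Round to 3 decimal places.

Unnormalized posteriors (prior × likelihood):
  M3: 0.18 × 0.04 = 0.0072
  M5: 0.215 × 0.1125 = 0.0241875
  M6: 0.0625 × 0.08 = 0.005
  M4: 0.185 × 0.02 = 0.0037
  M2: 0.3575 × 0.025 = 0.0089375
Sum = 0.049025.
P(M3 | evidence) = 0.0072 / 0.049025 ≈ 0.147.

0.147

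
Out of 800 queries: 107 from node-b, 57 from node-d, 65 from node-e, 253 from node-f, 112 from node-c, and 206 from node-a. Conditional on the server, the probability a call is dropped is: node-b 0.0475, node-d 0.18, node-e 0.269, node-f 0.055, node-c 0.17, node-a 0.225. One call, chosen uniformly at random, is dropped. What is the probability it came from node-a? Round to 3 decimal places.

Prior × likelihood for each hypothesis:
  node-b: 0.13375 × 0.0475 = 0.006353125
  node-d: 0.07125 × 0.18 = 0.012825
  node-e: 0.08125 × 0.269 = 0.02185625
  node-f: 0.31625 × 0.055 = 0.01739375
  node-c: 0.14 × 0.17 = 0.0238
  node-a: 0.2575 × 0.225 = 0.0579375
Normalizing constant = 0.140165625.
P(node-a | evidence) = 0.0579375 / 0.140165625 ≈ 0.413.

0.413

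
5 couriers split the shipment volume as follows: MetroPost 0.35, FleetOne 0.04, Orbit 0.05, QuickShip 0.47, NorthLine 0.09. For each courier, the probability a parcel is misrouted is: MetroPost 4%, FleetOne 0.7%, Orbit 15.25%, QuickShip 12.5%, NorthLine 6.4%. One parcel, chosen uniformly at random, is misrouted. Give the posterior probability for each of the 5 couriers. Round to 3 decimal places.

Compute prior × likelihood for every hypothesis:
  MetroPost: 0.35 × 0.04 = 0.014
  FleetOne: 0.04 × 0.007 = 0.00028
  Orbit: 0.05 × 0.1525 = 0.007625
  QuickShip: 0.47 × 0.125 = 0.05875
  NorthLine: 0.09 × 0.064 = 0.00576
Sum = 0.086415.
P(MetroPost | misrouted) = 0.014/0.086415 ≈ 0.162
P(FleetOne | misrouted) = 0.00028/0.086415 ≈ 0.003
P(Orbit | misrouted) = 0.007625/0.086415 ≈ 0.088
P(QuickShip | misrouted) = 0.05875/0.086415 ≈ 0.680
P(NorthLine | misrouted) = 0.00576/0.086415 ≈ 0.067

MetroPost 0.162, FleetOne 0.003, Orbit 0.088, QuickShip 0.680, NorthLine 0.067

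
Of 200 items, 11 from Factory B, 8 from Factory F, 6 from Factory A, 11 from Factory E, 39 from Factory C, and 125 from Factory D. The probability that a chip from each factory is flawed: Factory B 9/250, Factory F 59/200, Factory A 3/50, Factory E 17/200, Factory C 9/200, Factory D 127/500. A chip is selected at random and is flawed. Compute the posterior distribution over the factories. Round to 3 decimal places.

Unnormalized posteriors (prior × likelihood):
  Factory B: 0.055 × 0.036 = 0.00198
  Factory F: 0.04 × 0.295 = 0.0118
  Factory A: 0.03 × 0.06 = 0.0018
  Factory E: 0.055 × 0.085 = 0.004675
  Factory C: 0.195 × 0.045 = 0.008775
  Factory D: 0.625 × 0.254 = 0.15875
Normalizing constant = 0.18778.
P(Factory B | flawed) = 0.00198/0.18778 ≈ 0.011
P(Factory F | flawed) = 0.0118/0.18778 ≈ 0.063
P(Factory A | flawed) = 0.0018/0.18778 ≈ 0.010
P(Factory E | flawed) = 0.004675/0.18778 ≈ 0.025
P(Factory C | flawed) = 0.008775/0.18778 ≈ 0.047
P(Factory D | flawed) = 0.15875/0.18778 ≈ 0.845

Factory B 0.011, Factory F 0.063, Factory A 0.010, Factory E 0.025, Factory C 0.047, Factory D 0.845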